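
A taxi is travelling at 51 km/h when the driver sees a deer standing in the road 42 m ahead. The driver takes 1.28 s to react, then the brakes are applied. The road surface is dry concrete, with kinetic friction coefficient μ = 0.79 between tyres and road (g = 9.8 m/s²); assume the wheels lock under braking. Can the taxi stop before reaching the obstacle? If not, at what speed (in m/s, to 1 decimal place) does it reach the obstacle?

51 km/h ÷ 3.6 = 14.1667 m/s.
a = μg = 0.79 × 9.8 = 7.742 m/s².
Reaction distance = 14.1667 × 1.28 = 18.133 m.
Braking distance = v²/(2a) = 200.695 / 15.484 = 12.961 m.
Total stopping distance = 18.133 + 12.961 = 31.094 m, vs 42 m available — it stops with 42 − 31.094 = 10.906 m to spare.

Yes — it stops about 10.9 m short of the obstacle, so it never reaches it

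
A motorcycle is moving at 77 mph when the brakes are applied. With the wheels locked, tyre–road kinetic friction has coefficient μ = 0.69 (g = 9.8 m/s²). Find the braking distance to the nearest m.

Braking distance ≈ 88 m

77 mph × 0.44704 = 34.4221 m/s.
a = μg = 0.69 × 9.8 = 6.762 m/s².
Braking distance = v²/(2a) = 34.4221² / (2 × 6.762) = 1184.881 / 13.524 = 87.613 m.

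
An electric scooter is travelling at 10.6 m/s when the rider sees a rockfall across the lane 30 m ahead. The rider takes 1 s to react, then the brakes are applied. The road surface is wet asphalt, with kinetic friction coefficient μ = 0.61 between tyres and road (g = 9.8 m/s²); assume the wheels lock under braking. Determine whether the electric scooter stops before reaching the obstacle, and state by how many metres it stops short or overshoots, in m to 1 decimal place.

a = μg = 0.61 × 9.8 = 5.978 m/s².
Reaction distance = 10.6000 × 1 = 10.600 m.
Braking distance = v²/(2a) = 112.360 / 11.956 = 9.398 m.
Total stopping distance = 10.600 + 9.398 = 19.998 m, vs 30 m available — it stops with 30 − 19.998 = 10.002 m to spare.

Yes — it stops 10.0 m short of the obstacle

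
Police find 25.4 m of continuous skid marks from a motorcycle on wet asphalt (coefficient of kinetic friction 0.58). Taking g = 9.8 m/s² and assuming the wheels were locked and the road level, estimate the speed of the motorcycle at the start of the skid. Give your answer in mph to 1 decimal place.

Deceleration a = μg = 0.58 × 9.8 = 5.684 m/s².
v = √(2a·d) = √(2 × 5.684 × 25.4) = √288.747 = 16.9926 m/s.
= 16.9926 ÷ 0.44704 = 38.011 mph.

Initial speed ≈ 38.0 mph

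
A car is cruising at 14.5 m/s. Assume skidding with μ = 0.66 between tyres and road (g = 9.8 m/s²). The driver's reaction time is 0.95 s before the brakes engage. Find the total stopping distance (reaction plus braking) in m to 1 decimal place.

a = μg = 0.66 × 9.8 = 6.468 m/s².
Reaction distance = v·t_r = 14.5000 × 0.95 = 13.775 m.
Braking distance = v²/(2a) = 14.5000² / (2 × 6.468) = 210.250 / 12.936 = 16.253 m.
Total = 13.775 + 16.253 = 30.028 m.

Total stopping distance ≈ 30.0 m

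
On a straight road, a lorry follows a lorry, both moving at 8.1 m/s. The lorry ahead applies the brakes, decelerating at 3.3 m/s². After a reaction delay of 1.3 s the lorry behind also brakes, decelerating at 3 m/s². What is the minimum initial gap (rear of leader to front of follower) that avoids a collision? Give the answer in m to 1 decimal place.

Leader travels v²/(2a_L) = 65.610 / 6.600 = 9.941 m before stopping.
Follower covers v·t_r = 8.1000 × 1.3 = 10.530 m while reacting, then v²/(2a_F) = 65.610 / 6.000 = 10.935 m while braking, for a total of 10.530 + 10.935 = 21.465 m.
Since a_F ≤ a_L and the follower starts braking later, the follower is never slower than the leader, so the closest approach is when both have stopped.
Minimum gap = 21.465 − 9.941 = 11.524 m.

Minimum gap ≈ 11.5 m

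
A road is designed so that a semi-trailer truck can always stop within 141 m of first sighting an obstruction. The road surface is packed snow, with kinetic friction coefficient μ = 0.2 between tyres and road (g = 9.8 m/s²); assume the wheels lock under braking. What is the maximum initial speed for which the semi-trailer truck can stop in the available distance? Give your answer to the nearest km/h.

Maximum speed ≈ 85 km/h

a = μg = 0.2 × 9.8 = 1.960 m/s².
v²/(2a) = d ⇒ v = √(2 × 1.960 × 141) = √552.72 = 23.5100 m/s.
23.5100 m/s × 3.6 = 84.636 km/h.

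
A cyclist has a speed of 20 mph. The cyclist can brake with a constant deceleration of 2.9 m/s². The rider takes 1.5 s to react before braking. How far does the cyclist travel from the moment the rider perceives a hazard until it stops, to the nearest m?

Total stopping distance ≈ 27 m

20 mph × 0.44704 = 8.9408 m/s.
Reaction distance = v·t_r = 8.9408 × 1.5 = 13.411 m.
Braking distance = v²/(2a) = 8.9408² / (2 × 2.900) = 79.938 / 5.800 = 13.782 m.
Total = 13.411 + 13.782 = 27.193 m.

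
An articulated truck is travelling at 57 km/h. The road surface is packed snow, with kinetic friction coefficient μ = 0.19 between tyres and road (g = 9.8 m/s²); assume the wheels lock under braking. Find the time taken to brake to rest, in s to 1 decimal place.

Braking time ≈ 8.5 s

57 km/h ÷ 3.6 = 15.8333 m/s.
a = μg = 0.19 × 9.8 = 1.862 m/s².
Braking time = v/a = 15.8333 / 1.862 = 8.503 s.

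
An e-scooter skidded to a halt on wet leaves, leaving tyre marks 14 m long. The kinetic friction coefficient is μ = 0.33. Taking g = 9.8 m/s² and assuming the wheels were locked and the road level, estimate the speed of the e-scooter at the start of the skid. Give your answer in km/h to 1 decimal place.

Deceleration a = μg = 0.33 × 9.8 = 3.234 m/s².
v = √(2a·d) = √(2 × 3.234 × 14) = √90.552 = 9.5159 m/s.
= 9.5159 × 3.6 = 34.257 km/h.

Initial speed ≈ 34.3 km/h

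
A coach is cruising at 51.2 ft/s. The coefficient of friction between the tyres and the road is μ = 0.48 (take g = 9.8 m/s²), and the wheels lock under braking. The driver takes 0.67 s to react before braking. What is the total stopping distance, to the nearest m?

51.2 ft/s × 0.3048 = 15.6058 m/s.
a = μg = 0.48 × 9.8 = 4.704 m/s².
Reaction distance = v·t_r = 15.6058 × 0.67 = 10.456 m.
Braking distance = v²/(2a) = 15.6058² / (2 × 4.704) = 243.541 / 9.408 = 25.887 m.
Total = 10.456 + 25.887 = 36.343 m.

Total stopping distance ≈ 36 m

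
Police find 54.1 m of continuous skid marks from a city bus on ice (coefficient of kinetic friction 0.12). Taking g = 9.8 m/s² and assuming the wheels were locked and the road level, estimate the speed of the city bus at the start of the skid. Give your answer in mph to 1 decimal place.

Initial speed ≈ 25.2 mph

Deceleration a = μg = 0.12 × 9.8 = 1.176 m/s².
v = √(2a·d) = √(2 × 1.176 × 54.1) = √127.243 = 11.2802 m/s.
= 11.2802 ÷ 0.44704 = 25.233 mph.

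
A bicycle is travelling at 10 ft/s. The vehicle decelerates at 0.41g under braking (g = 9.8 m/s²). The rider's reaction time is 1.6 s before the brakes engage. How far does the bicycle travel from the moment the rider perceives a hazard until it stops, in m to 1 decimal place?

Total stopping distance ≈ 6.0 m

10 ft/s × 0.3048 = 3.0480 m/s.
a = 0.41 × 9.8 = 4.018 m/s².
Reaction distance = v·t_r = 3.0480 × 1.6 = 4.877 m.
Braking distance = v²/(2a) = 3.0480² / (2 × 4.018) = 9.290 / 8.036 = 1.156 m.
Total = 4.877 + 1.156 = 6.033 m.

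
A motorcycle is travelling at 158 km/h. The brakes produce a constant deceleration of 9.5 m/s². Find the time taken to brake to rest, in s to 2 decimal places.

Braking time ≈ 4.62 s

158 km/h ÷ 3.6 = 43.8889 m/s.
Braking time = v/a = 43.8889 / 9.500 = 4.620 s.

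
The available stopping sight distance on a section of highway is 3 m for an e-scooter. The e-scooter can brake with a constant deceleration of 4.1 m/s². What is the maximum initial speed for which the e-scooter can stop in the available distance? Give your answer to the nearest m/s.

v²/(2a) = d ⇒ v = √(2 × 4.100 × 3) = √24.60 = 4.9598 m/s.

Maximum speed ≈ 5 m/s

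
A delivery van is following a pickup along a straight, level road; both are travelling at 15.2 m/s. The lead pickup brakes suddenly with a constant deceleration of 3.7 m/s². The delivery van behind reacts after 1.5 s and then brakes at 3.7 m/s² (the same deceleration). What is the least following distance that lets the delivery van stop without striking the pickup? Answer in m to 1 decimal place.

Leader travels v²/(2a_L) = 231.040 / 7.400 = 31.222 m before stopping.
Follower covers v·t_r = 15.2000 × 1.5 = 22.800 m while reacting, then v²/(2a_F) = 231.040 / 7.400 = 31.222 m while braking, for a total of 22.800 + 31.222 = 54.022 m.
Since a_F ≤ a_L and the follower starts braking later, the follower is never slower than the leader, so the closest approach is when both have stopped.
Minimum gap = 54.022 − 31.222 = 22.800 m.

Minimum gap ≈ 22.8 m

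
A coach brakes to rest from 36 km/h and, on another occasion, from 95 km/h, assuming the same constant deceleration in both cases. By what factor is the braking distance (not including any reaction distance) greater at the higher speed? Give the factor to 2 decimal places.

Braking distance d = v²/(2a), so with a fixed, d ∝ v².
Factor = (95/36)² = 2.6389² = 6.9638.

Factor ≈ 6.96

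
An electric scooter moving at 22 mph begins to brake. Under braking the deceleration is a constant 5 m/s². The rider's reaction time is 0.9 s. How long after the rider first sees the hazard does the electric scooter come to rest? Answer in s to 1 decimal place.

22 mph × 0.44704 = 9.8349 m/s.
Braking time = v/a = 9.8349 / 5.000 = 1.967 s.
Total = 0.9 + 1.967 = 2.867 s.

Total time ≈ 2.9 s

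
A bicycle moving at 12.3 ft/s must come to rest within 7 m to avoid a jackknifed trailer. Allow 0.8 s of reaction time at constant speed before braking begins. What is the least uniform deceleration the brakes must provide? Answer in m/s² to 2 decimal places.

12.3 ft/s × 0.3048 = 3.7490 m/s.
Distance covered during reaction = 3.7490 × 0.8 = 2.999 m.
Distance available for braking: 7 − 2.999 = 4.001 m.
v² = 2a·d ⇒ a = v²/(2d) = 3.7490² / (2 × 4.001) = 14.055 / 8.002 = 1.7564 m/s².

Required deceleration ≈ 1.76 m/s²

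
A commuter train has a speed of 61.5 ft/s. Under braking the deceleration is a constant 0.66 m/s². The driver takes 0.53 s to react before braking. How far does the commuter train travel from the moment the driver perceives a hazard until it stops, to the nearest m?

Total stopping distance ≈ 276 m

61.5 ft/s × 0.3048 = 18.7452 m/s.
Reaction distance = v·t_r = 18.7452 × 0.53 = 9.935 m.
Braking distance = v²/(2a) = 18.7452² / (2 × 0.660) = 351.383 / 1.320 = 266.199 m.
Total = 9.935 + 266.199 = 276.134 m.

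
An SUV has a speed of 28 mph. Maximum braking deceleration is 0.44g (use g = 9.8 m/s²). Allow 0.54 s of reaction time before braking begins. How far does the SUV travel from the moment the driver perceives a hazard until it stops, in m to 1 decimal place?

Total stopping distance ≈ 24.9 m

28 mph × 0.44704 = 12.5171 m/s.
a = 0.44 × 9.8 = 4.312 m/s².
Reaction distance = v·t_r = 12.5171 × 0.54 = 6.759 m.
Braking distance = v²/(2a) = 12.5171² / (2 × 4.312) = 156.678 / 8.624 = 18.168 m.
Total = 6.759 + 18.168 = 24.927 m.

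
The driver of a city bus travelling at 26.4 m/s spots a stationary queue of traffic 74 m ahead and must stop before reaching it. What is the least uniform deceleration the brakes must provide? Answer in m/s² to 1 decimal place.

v² = 2a·d ⇒ a = v²/(2d) = 26.4000² / (2 × 74.000) = 696.960 / 148.000 = 4.7092 m/s².

Required deceleration ≈ 4.7 m/s²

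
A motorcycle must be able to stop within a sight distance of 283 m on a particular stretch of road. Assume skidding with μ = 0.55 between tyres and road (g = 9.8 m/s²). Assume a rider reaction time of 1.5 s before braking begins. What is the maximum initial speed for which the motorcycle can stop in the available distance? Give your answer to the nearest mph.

Maximum speed ≈ 107 mph

a = μg = 0.55 × 9.8 = 5.390 m/s².
Stopping distance: v·t_r + v²/(2a) = 283 with t_r = 1.5 s and a = 5.390 m/s².
So v² + 16.170 v − 3050.74 = 0.
Positive root: v = −a·t_r + √((a·t_r)² + 2a·d) = −8.085 + √(65.367 + 3050.74) = 47.7371 m/s.
47.7371 m/s ÷ 0.44704 = 106.785 mph.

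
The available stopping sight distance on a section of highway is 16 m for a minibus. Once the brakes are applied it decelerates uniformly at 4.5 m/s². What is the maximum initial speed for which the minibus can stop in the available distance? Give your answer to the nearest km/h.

v²/(2a) = d ⇒ v = √(2 × 4.500 × 16) = √144.00 = 12.0000 m/s.
12.0000 m/s × 3.6 = 43.200 km/h.

Maximum speed ≈ 43 km/h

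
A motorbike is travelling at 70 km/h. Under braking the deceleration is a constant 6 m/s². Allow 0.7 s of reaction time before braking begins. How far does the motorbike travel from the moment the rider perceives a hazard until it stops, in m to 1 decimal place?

Total stopping distance ≈ 45.1 m

70 km/h ÷ 3.6 = 19.4444 m/s.
Reaction distance = v·t_r = 19.4444 × 0.7 = 13.611 m.
Braking distance = v²/(2a) = 19.4444² / (2 × 6.000) = 378.085 / 12.000 = 31.507 m.
Total = 13.611 + 31.507 = 45.118 m.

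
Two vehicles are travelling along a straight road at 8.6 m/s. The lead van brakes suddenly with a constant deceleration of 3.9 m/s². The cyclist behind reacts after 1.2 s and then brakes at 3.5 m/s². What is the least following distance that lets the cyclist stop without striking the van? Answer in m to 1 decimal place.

Minimum gap ≈ 11.4 m

Leader travels v²/(2a_L) = 73.960 / 7.800 = 9.482 m before stopping.
Follower covers v·t_r = 8.6000 × 1.2 = 10.320 m while reacting, then v²/(2a_F) = 73.960 / 7.000 = 10.566 m while braking, for a total of 10.320 + 10.566 = 20.886 m.
Since a_F ≤ a_L and the follower starts braking later, the follower is never slower than the leader, so the closest approach is when both have stopped.
Minimum gap = 20.886 − 9.482 = 11.404 m.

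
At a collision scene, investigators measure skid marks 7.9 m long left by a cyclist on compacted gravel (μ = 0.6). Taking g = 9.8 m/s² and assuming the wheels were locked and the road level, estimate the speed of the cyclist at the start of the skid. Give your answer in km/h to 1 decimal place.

Deceleration a = μg = 0.6 × 9.8 = 5.880 m/s².
v = √(2a·d) = √(2 × 5.880 × 7.9) = √92.904 = 9.6387 m/s.
= 9.6387 × 3.6 = 34.699 km/h.

Initial speed ≈ 34.7 km/h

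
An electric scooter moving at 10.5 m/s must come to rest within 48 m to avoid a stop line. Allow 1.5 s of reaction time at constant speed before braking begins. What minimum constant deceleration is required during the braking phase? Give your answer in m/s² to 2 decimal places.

Required deceleration ≈ 1.71 m/s²

Distance covered during reaction = 10.5000 × 1.5 = 15.750 m.
Distance available for braking: 48 − 15.750 = 32.250 m.
v² = 2a·d ⇒ a = v²/(2d) = 10.5000² / (2 × 32.250) = 110.250 / 64.500 = 1.7093 m/s².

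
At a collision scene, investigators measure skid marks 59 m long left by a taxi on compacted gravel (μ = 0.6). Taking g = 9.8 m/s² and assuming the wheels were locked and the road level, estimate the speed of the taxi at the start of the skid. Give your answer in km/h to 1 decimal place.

Deceleration a = μg = 0.6 × 9.8 = 5.880 m/s².
v = √(2a·d) = √(2 × 5.880 × 59) = √693.840 = 26.3408 m/s.
= 26.3408 × 3.6 = 94.827 km/h.

Initial speed ≈ 94.8 km/h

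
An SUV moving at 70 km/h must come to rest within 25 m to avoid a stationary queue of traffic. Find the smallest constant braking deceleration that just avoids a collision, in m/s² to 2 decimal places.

Required deceleration ≈ 7.56 m/s²

70 km/h ÷ 3.6 = 19.4444 m/s.
v² = 2a·d ⇒ a = v²/(2d) = 19.4444² / (2 × 25.000) = 378.085 / 50.000 = 7.5617 m/s².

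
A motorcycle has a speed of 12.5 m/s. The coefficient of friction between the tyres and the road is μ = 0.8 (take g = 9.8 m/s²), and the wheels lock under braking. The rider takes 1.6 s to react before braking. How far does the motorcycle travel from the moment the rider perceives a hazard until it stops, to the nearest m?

a = μg = 0.8 × 9.8 = 7.840 m/s².
Reaction distance = v·t_r = 12.5000 × 1.6 = 20.000 m.
Braking distance = v²/(2a) = 12.5000² / (2 × 7.840) = 156.250 / 15.680 = 9.965 m.
Total = 20.000 + 9.965 = 29.965 m.

Total stopping distance ≈ 30 m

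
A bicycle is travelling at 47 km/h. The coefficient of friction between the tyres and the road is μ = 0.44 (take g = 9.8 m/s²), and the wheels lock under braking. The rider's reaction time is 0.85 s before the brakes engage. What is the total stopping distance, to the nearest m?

Total stopping distance ≈ 31 m

47 km/h ÷ 3.6 = 13.0556 m/s.
a = μg = 0.44 × 9.8 = 4.312 m/s².
Reaction distance = v·t_r = 13.0556 × 0.85 = 11.097 m.
Braking distance = v²/(2a) = 13.0556² / (2 × 4.312) = 170.449 / 8.624 = 19.764 m.
Total = 11.097 + 19.764 = 30.861 m.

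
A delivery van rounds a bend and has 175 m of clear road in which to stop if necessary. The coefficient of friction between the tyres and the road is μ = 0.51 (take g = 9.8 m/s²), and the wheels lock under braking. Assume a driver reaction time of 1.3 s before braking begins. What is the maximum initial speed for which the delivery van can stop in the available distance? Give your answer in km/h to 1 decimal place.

Maximum speed ≈ 129.0 km/h

a = μg = 0.51 × 9.8 = 4.998 m/s².
Stopping distance: v·t_r + v²/(2a) = 175 with t_r = 1.3 s and a = 4.998 m/s².
So v² + 12.995 v − 1749.30 = 0.
Positive root: v = −a·t_r + √((a·t_r)² + 2a·d) = −6.497 + √(42.211 + 1749.30) = 35.8292 m/s.
35.8292 m/s × 3.6 = 128.985 km/h.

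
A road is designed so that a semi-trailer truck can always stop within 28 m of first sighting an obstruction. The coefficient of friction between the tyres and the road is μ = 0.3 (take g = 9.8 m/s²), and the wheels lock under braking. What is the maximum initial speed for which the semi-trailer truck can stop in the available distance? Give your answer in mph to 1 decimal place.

Maximum speed ≈ 28.7 mph

a = μg = 0.3 × 9.8 = 2.940 m/s².
v²/(2a) = d ⇒ v = √(2 × 2.940 × 28) = √164.64 = 12.8312 m/s.
12.8312 m/s ÷ 0.44704 = 28.703 mph.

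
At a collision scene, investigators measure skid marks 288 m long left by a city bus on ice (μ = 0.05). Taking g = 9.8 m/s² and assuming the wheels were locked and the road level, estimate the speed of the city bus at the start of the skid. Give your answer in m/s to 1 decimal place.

Initial speed ≈ 16.8 m/s

Deceleration a = μg = 0.05 × 9.8 = 0.490 m/s².
v = √(2a·d) = √(2 × 0.490 × 288) = √282.240 = 16.8000 m/s.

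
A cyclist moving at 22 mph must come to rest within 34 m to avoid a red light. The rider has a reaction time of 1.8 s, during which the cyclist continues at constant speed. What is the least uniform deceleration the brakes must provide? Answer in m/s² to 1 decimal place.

Required deceleration ≈ 3.0 m/s²

22 mph × 0.44704 = 9.8349 m/s.
Distance covered during reaction = 9.8349 × 1.8 = 17.703 m.
Distance available for braking: 34 − 17.703 = 16.297 m.
v² = 2a·d ⇒ a = v²/(2d) = 9.8349² / (2 × 16.297) = 96.725 / 32.594 = 2.9676 m/s².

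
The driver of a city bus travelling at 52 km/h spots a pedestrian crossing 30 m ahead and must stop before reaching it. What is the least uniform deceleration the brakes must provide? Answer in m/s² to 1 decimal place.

Required deceleration ≈ 3.5 m/s²

52 km/h ÷ 3.6 = 14.4444 m/s.
v² = 2a·d ⇒ a = v²/(2d) = 14.4444² / (2 × 30.000) = 208.641 / 60.000 = 3.4773 m/s².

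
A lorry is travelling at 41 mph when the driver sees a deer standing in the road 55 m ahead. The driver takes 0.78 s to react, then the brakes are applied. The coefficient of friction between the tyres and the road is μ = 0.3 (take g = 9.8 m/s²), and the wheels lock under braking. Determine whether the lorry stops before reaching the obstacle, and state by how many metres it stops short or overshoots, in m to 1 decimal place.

No — it overshoots by 16.4 m

41 mph × 0.44704 = 18.3286 m/s.
a = μg = 0.3 × 9.8 = 2.940 m/s².
Reaction distance = 18.3286 × 0.78 = 14.296 m.
Braking distance = v²/(2a) = 335.938 / 5.880 = 57.132 m.
Total stopping distance = 14.296 + 57.132 = 71.428 m, vs 55 m available — it cannot stop in time and overshoots by 71.428 − 55 = 16.428 m.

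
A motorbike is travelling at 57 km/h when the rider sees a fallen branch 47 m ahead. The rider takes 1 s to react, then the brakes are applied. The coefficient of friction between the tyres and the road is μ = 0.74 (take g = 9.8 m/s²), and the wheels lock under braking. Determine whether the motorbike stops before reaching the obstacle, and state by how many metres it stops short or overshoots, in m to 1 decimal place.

Yes — it stops 13.9 m short of the obstacle

57 km/h ÷ 3.6 = 15.8333 m/s.
a = μg = 0.74 × 9.8 = 7.252 m/s².
Reaction distance = 15.8333 × 1 = 15.833 m.
Braking distance = v²/(2a) = 250.693 / 14.504 = 17.284 m.
Total stopping distance = 15.833 + 17.284 = 33.117 m, vs 47 m available — it stops with 47 − 33.117 = 13.883 m to spare.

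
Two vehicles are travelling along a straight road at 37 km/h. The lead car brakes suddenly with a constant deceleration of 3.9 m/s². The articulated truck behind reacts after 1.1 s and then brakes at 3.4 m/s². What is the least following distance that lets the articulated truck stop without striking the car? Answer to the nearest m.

37 km/h ÷ 3.6 = 10.2778 m/s.
Leader travels v²/(2a_L) = 105.633 / 7.800 = 13.543 m before stopping.
Follower covers v·t_r = 10.2778 × 1.1 = 11.306 m while reacting, then v²/(2a_F) = 105.633 / 6.800 = 15.534 m while braking, for a total of 11.306 + 15.534 = 26.840 m.
Since a_F ≤ a_L and the follower starts braking later, the follower is never slower than the leader, so the closest approach is when both have stopped.
Minimum gap = 26.840 − 13.543 = 13.297 m.

Minimum gap ≈ 13 m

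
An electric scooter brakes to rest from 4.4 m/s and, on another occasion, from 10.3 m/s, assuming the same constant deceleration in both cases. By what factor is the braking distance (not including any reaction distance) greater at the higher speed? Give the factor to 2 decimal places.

Factor ≈ 5.48

Braking distance d = v²/(2a), so with a fixed, d ∝ v².
Factor = (10.3/4.4)² = 2.3409² = 5.4798.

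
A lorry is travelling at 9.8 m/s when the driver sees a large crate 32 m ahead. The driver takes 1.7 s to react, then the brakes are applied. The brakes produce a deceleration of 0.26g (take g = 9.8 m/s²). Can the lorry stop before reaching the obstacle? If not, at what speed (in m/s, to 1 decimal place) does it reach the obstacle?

No — it strikes the obstacle at 4.2 m/s

a = 0.26 × 9.8 = 2.548 m/s².
Reaction distance = 9.8000 × 1.7 = 16.660 m.
Braking distance needed to stop: v²/(2a) = 96.040 / 5.096 = 18.846 m, so total needed = 16.660 + 18.846 = 35.506 m > 32 m — it cannot stop.
Distance remaining when braking begins: 32 − 16.660 = 15.340 m.
v² = v₀² − 2a·d = 96.040 − 2 × 2.548 × 15.340 = 17.867 m²/s².
v = √17.867 = 4.227 m/s.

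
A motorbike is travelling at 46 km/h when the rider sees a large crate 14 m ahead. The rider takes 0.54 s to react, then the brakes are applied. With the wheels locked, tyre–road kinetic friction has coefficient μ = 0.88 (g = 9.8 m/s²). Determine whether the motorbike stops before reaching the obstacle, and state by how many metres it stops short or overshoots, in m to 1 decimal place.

46 km/h ÷ 3.6 = 12.7778 m/s.
a = μg = 0.88 × 9.8 = 8.624 m/s².
Reaction distance = 12.7778 × 0.54 = 6.900 m.
Braking distance = v²/(2a) = 163.272 / 17.248 = 9.466 m.
Total stopping distance = 6.900 + 9.466 = 16.366 m, vs 14 m available — it cannot stop in time and overshoots by 16.366 − 14 = 2.366 m.

No — it overshoots by 2.4 m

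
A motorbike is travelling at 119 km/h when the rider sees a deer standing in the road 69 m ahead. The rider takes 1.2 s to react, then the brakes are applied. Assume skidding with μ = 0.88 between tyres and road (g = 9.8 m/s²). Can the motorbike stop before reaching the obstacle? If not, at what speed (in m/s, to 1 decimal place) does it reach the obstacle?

No — it strikes the obstacle at 24.2 m/s

119 km/h ÷ 3.6 = 33.0556 m/s.
a = μg = 0.88 × 9.8 = 8.624 m/s².
Reaction distance = 33.0556 × 1.2 = 39.667 m.
Braking distance needed to stop: v²/(2a) = 1092.673 / 17.248 = 63.351 m, so total needed = 39.667 + 63.351 = 103.018 m > 69 m — it cannot stop.
Distance remaining when braking begins: 69 − 39.667 = 29.333 m.
v² = v₀² − 2a·d = 1092.673 − 2 × 8.624 × 29.333 = 586.737 m²/s².
v = √586.737 = 24.223 m/s.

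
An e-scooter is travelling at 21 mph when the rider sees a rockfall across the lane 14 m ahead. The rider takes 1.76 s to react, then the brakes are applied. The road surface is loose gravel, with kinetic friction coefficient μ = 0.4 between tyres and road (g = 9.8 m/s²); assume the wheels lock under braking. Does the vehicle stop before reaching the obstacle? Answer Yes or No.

No

21 mph × 0.44704 = 9.3878 m/s.
a = μg = 0.4 × 9.8 = 3.920 m/s².
Reaction distance = 9.3878 × 1.76 = 16.523 m.
Braking distance = v²/(2a) = 88.131 / 7.840 = 11.241 m.
Total stopping distance = 16.523 + 11.241 = 27.764 m, vs 14 m available — it cannot stop in time and overshoots by 27.764 − 14 = 13.764 m.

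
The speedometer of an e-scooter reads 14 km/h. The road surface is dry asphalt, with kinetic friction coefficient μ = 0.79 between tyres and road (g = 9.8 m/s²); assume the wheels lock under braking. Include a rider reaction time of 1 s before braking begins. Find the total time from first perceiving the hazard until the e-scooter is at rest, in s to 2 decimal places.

Total time ≈ 1.50 s

14 km/h ÷ 3.6 = 3.8889 m/s.
a = μg = 0.79 × 9.8 = 7.742 m/s².
Braking time = v/a = 3.8889 / 7.742 = 0.502 s.
Total = 1 + 0.502 = 1.502 s.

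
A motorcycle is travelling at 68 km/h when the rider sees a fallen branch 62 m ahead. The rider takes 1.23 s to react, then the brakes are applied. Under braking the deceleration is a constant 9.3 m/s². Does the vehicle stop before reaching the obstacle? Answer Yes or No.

Yes

68 km/h ÷ 3.6 = 18.8889 m/s.
Reaction distance = 18.8889 × 1.23 = 23.233 m.
Braking distance = v²/(2a) = 356.791 / 18.600 = 19.182 m.
Total stopping distance = 23.233 + 19.182 = 42.415 m, vs 62 m available — it stops with 62 − 42.415 = 19.585 m to spare.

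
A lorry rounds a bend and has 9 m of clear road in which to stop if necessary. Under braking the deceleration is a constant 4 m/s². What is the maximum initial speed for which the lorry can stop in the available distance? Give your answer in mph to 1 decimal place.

v²/(2a) = d ⇒ v = √(2 × 4.000 × 9) = √72.00 = 8.4853 m/s.
8.4853 m/s ÷ 0.44704 = 18.981 mph.

Maximum speed ≈ 19.0 mph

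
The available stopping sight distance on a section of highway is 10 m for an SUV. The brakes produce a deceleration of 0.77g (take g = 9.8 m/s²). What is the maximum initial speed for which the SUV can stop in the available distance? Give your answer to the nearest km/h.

Maximum speed ≈ 44 km/h

a = 0.77 × 9.8 = 7.546 m/s².
v²/(2a) = d ⇒ v = √(2 × 7.546 × 10) = √150.92 = 12.2850 m/s.
12.2850 m/s × 3.6 = 44.226 km/h.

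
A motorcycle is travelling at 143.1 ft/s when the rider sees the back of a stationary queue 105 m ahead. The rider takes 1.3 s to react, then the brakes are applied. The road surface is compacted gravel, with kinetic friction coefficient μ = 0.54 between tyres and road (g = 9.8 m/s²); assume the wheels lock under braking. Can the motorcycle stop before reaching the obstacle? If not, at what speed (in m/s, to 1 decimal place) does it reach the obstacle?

No — it strikes the obstacle at 37.3 m/s

143.1 ft/s × 0.3048 = 43.6169 m/s.
a = μg = 0.54 × 9.8 = 5.292 m/s².
Reaction distance = 43.6169 × 1.3 = 56.702 m.
Braking distance needed to stop: v²/(2a) = 1902.434 / 10.584 = 179.746 m, so total needed = 56.702 + 179.746 = 236.448 m > 105 m — it cannot stop.
Distance remaining when braking begins: 105 − 56.702 = 48.298 m.
v² = v₀² − 2a·d = 1902.434 − 2 × 5.292 × 48.298 = 1391.248 m²/s².
v = √1391.248 = 37.299 m/s.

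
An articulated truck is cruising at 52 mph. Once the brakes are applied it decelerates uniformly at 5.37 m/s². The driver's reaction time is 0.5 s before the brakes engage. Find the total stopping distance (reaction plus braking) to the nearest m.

Total stopping distance ≈ 62 m

52 mph × 0.44704 = 23.2461 m/s.
Reaction distance = v·t_r = 23.2461 × 0.5 = 11.623 m.
Braking distance = v²/(2a) = 23.2461² / (2 × 5.370) = 540.381 / 10.740 = 50.315 m.
Total = 11.623 + 50.315 = 61.938 m.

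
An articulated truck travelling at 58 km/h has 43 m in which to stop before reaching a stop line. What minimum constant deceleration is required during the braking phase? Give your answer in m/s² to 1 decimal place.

Required deceleration ≈ 3.0 m/s²

58 km/h ÷ 3.6 = 16.1111 m/s.
v² = 2a·d ⇒ a = v²/(2d) = 16.1111² / (2 × 43.000) = 259.568 / 86.000 = 3.0182 m/s².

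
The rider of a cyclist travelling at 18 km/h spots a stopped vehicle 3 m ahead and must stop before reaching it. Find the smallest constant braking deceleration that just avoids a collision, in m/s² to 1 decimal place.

Required deceleration ≈ 4.2 m/s²

18 km/h ÷ 3.6 = 5.0000 m/s.
v² = 2a·d ⇒ a = v²/(2d) = 5.0000² / (2 × 3.000) = 25.000 / 6.000 = 4.1667 m/s².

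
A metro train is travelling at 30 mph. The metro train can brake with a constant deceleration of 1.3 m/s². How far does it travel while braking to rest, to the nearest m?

30 mph × 0.44704 = 13.4112 m/s.
Braking distance = v²/(2a) = 13.4112² / (2 × 1.300) = 179.860 / 2.600 = 69.177 m.

Braking distance ≈ 69 m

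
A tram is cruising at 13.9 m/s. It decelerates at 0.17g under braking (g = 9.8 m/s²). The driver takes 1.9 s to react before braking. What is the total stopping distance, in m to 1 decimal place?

Total stopping distance ≈ 84.4 m

a = 0.17 × 9.8 = 1.666 m/s².
Reaction distance = v·t_r = 13.9000 × 1.9 = 26.410 m.
Braking distance = v²/(2a) = 13.9000² / (2 × 1.666) = 193.210 / 3.332 = 57.986 m.
Total = 26.410 + 57.986 = 84.396 m.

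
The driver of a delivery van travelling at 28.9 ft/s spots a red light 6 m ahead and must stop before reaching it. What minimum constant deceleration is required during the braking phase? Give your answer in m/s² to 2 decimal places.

28.9 ft/s × 0.3048 = 8.8087 m/s.
v² = 2a·d ⇒ a = v²/(2d) = 8.8087² / (2 × 6.000) = 77.593 / 12.000 = 6.4661 m/s².

Required deceleration ≈ 6.47 m/s²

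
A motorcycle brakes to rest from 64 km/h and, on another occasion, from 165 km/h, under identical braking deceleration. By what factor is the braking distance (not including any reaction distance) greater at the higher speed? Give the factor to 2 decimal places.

Factor ≈ 6.65

Braking distance d = v²/(2a), so with a fixed, d ∝ v².
Factor = (165/64)² = 2.5781² = 6.6466.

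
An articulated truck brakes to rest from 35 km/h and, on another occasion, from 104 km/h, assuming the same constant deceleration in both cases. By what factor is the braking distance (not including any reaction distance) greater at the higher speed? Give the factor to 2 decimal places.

Braking distance d = v²/(2a), so with a fixed, d ∝ v².
Factor = (104/35)² = 2.9714² = 8.8292.

Factor ≈ 8.83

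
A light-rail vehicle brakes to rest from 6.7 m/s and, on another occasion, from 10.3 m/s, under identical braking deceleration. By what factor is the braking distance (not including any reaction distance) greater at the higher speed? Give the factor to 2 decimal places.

Braking distance d = v²/(2a), so with a fixed, d ∝ v².
Factor = (10.3/6.7)² = 1.5373² = 2.3633.

Factor ≈ 2.36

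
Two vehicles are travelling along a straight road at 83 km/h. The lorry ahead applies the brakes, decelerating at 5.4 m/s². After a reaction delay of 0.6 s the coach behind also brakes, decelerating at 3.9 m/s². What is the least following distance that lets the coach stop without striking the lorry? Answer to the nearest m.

83 km/h ÷ 3.6 = 23.0556 m/s.
Leader travels v²/(2a_L) = 531.561 / 10.800 = 49.219 m before stopping.
Follower covers v·t_r = 23.0556 × 0.6 = 13.833 m while reacting, then v²/(2a_F) = 531.561 / 7.800 = 68.149 m while braking, for a total of 13.833 + 68.149 = 81.982 m.
Since a_F ≤ a_L and the follower starts braking later, the follower is never slower than the leader, so the closest approach is when both have stopped.
Minimum gap = 81.982 − 49.219 = 32.763 m.

Minimum gap ≈ 33 m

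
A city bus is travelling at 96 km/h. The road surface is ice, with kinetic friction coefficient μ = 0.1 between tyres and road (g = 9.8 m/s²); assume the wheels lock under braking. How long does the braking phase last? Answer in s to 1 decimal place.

Braking time ≈ 27.2 s

96 km/h ÷ 3.6 = 26.6667 m/s.
a = μg = 0.1 × 9.8 = 0.980 m/s².
Braking time = v/a = 26.6667 / 0.980 = 27.211 s.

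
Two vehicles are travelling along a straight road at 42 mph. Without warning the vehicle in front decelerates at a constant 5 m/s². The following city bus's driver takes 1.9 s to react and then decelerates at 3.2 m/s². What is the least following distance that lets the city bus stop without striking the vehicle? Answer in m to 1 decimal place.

42 mph × 0.44704 = 18.7757 m/s.
Leader travels v²/(2a_L) = 352.527 / 10.000 = 35.253 m before stopping.
Follower covers v·t_r = 18.7757 × 1.9 = 35.674 m while reacting, then v²/(2a_F) = 352.527 / 6.400 = 55.082 m while braking, for a total of 35.674 + 55.082 = 90.756 m.
Since a_F ≤ a_L and the follower starts braking later, the follower is never slower than the leader, so the closest approach is when both have stopped.
Minimum gap = 90.756 − 35.253 = 55.503 m.

Minimum gap ≈ 55.5 m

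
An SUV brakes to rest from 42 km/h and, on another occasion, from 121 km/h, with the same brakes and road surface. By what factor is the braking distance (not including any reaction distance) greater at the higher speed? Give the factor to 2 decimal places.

Factor ≈ 8.30

Braking distance d = v²/(2a), so with a fixed, d ∝ v².
Factor = (121/42)² = 2.8810² = 8.3002.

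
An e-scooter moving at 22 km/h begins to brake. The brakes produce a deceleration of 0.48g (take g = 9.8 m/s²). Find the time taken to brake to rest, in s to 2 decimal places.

Braking time ≈ 1.30 s

22 km/h ÷ 3.6 = 6.1111 m/s.
a = 0.48 × 9.8 = 4.704 m/s².
Braking time = v/a = 6.1111 / 4.704 = 1.299 s.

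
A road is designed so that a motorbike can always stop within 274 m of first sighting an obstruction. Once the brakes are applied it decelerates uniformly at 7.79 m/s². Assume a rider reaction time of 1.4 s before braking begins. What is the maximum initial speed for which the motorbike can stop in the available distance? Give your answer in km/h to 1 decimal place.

Stopping distance: v·t_r + v²/(2a) = 274 with t_r = 1.4 s and a = 7.790 m/s².
So v² + 21.812 v − 4268.92 = 0.
Positive root: v = −a·t_r + √((a·t_r)² + 2a·d) = −10.906 + √(118.941 + 4268.92) = 55.3349 m/s.
55.3349 m/s × 3.6 = 199.206 km/h.

Maximum speed ≈ 199.2 km/h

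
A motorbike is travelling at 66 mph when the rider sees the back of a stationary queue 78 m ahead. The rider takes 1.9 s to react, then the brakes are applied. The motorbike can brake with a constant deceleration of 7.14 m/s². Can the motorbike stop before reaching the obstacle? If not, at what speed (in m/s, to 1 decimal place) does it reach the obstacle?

No — it strikes the obstacle at 23.6 m/s

66 mph × 0.44704 = 29.5046 m/s.
Reaction distance = 29.5046 × 1.9 = 56.059 m.
Braking distance needed to stop: v²/(2a) = 870.521 / 14.280 = 60.961 m, so total needed = 56.059 + 60.961 = 117.020 m > 78 m — it cannot stop.
Distance remaining when braking begins: 78 − 56.059 = 21.941 m.
v² = v₀² − 2a·d = 870.521 − 2 × 7.140 × 21.941 = 557.204 m²/s².
v = √557.204 = 23.605 m/s.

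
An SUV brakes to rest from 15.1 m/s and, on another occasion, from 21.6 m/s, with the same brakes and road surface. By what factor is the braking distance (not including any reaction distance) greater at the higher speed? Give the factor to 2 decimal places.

Factor ≈ 2.05

Braking distance d = v²/(2a), so with a fixed, d ∝ v².
Factor = (21.6/15.1)² = 1.4305² = 2.0463.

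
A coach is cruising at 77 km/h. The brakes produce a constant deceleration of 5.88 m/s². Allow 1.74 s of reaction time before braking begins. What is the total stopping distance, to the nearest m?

Total stopping distance ≈ 76 m

77 km/h ÷ 3.6 = 21.3889 m/s.
Reaction distance = v·t_r = 21.3889 × 1.74 = 37.217 m.
Braking distance = v²/(2a) = 21.3889² / (2 × 5.880) = 457.485 / 11.760 = 38.902 m.
Total = 37.217 + 38.902 = 76.119 m.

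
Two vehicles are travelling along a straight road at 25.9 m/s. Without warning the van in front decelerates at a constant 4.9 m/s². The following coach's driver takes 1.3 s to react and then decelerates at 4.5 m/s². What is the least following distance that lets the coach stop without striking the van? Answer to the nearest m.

Minimum gap ≈ 40 m

Leader travels v²/(2a_L) = 670.810 / 9.800 = 68.450 m before stopping.
Follower covers v·t_r = 25.9000 × 1.3 = 33.670 m while reacting, then v²/(2a_F) = 670.810 / 9.000 = 74.534 m while braking, for a total of 33.670 + 74.534 = 108.204 m.
Since a_F ≤ a_L and the follower starts braking later, the follower is never slower than the leader, so the closest approach is when both have stopped.
Minimum gap = 108.204 − 68.450 = 39.754 m.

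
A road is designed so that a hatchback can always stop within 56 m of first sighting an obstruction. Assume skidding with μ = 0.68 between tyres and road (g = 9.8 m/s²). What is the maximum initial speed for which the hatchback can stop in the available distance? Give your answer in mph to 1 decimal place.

Maximum speed ≈ 61.1 mph

a = μg = 0.68 × 9.8 = 6.664 m/s².
v²/(2a) = d ⇒ v = √(2 × 6.664 × 56) = √746.37 = 27.3198 m/s.
27.3198 m/s ÷ 0.44704 = 61.113 mph.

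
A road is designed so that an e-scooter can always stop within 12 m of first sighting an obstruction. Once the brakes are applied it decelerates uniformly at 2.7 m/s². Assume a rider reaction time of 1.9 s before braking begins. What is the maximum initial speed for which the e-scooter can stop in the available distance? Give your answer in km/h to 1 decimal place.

Maximum speed ≈ 15.9 km/h

Stopping distance: v·t_r + v²/(2a) = 12 with t_r = 1.9 s and a = 2.700 m/s².
So v² + 10.260 v − 64.80 = 0.
Positive root: v = −a·t_r + √((a·t_r)² + 2a·d) = −5.130 + √(26.317 + 64.80) = 4.4155 m/s.
4.4155 m/s × 3.6 = 15.896 km/h.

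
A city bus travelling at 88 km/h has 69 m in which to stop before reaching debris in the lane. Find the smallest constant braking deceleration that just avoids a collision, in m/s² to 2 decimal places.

88 km/h ÷ 3.6 = 24.4444 m/s.
v² = 2a·d ⇒ a = v²/(2d) = 24.4444² / (2 × 69.000) = 597.529 / 138.000 = 4.3299 m/s².

Required deceleration ≈ 4.33 m/s²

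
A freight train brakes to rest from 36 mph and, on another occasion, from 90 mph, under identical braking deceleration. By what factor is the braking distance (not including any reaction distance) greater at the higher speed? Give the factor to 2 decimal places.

Factor ≈ 6.25

Braking distance d = v²/(2a), so with a fixed, d ∝ v².
Factor = (90/36)² = 2.5000² = 6.2500.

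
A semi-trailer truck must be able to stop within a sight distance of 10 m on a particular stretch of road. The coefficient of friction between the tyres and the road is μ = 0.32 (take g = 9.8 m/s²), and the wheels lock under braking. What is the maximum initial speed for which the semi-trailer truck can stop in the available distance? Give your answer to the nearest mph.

a = μg = 0.32 × 9.8 = 3.136 m/s².
v²/(2a) = d ⇒ v = √(2 × 3.136 × 10) = √62.72 = 7.9196 m/s.
7.9196 m/s ÷ 0.44704 = 17.716 mph.

Maximum speed ≈ 18 mph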